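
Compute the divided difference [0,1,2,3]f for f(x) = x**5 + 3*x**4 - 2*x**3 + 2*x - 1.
41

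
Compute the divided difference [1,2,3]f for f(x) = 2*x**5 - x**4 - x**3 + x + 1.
149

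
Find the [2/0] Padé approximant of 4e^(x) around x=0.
2*x**2 + 4*x + 4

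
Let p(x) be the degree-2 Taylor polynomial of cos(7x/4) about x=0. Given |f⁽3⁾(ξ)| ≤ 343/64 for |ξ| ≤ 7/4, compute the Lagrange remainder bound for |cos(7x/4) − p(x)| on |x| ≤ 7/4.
117649/24576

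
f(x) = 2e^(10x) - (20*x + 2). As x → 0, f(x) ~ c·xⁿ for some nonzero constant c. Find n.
2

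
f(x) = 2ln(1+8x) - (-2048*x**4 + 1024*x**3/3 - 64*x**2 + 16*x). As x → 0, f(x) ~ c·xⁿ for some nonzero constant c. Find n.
5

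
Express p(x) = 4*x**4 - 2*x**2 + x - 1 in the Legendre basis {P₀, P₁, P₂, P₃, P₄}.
(-13/15)P₀ + P₁ + (20/21)P₂ + (32/35)P₄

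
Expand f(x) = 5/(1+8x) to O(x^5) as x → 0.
5 - 40*x + 320*x**2 - 2560*x**3 + 20480*x**4 + O(x**5)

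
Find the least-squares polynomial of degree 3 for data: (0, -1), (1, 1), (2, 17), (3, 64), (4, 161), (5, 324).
-62/63 + (169/189)x + (-467/252)x² + (317/108)x³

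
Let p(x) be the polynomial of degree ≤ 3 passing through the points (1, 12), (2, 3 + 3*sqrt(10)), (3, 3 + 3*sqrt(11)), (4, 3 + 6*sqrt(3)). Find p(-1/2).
-567*sqrt(10)/16 - 105*sqrt(3)/8 + 993/16 + 405*sqrt(11)/16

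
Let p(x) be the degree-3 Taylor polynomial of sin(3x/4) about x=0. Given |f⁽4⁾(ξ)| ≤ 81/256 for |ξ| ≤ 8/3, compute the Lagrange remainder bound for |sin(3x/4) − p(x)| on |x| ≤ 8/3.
2/3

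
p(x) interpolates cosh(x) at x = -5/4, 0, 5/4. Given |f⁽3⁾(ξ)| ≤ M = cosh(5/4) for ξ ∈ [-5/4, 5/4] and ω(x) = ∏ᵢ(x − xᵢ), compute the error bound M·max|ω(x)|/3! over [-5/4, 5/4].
125*sqrt(3)*cosh(5/4)/1728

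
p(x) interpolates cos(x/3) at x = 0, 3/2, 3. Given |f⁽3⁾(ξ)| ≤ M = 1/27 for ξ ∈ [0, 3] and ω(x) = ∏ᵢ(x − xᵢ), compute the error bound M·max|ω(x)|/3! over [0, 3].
sqrt(3)/216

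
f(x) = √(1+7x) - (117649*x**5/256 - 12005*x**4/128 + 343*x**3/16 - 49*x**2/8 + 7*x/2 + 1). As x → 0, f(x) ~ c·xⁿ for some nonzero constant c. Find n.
6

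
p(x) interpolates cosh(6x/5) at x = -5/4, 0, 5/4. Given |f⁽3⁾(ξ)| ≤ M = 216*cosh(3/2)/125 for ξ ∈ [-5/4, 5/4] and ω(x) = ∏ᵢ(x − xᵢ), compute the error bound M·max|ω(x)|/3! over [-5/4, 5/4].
sqrt(3)*cosh(3/2)/8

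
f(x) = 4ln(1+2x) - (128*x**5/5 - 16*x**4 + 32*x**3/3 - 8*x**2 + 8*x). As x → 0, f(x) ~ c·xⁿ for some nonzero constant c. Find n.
6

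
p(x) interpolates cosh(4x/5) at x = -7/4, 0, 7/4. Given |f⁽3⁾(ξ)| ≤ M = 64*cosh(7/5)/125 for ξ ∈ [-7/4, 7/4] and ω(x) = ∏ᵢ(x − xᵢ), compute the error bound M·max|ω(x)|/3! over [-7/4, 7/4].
343*sqrt(3)*cosh(7/5)/3375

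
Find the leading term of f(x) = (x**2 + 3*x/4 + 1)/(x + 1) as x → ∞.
x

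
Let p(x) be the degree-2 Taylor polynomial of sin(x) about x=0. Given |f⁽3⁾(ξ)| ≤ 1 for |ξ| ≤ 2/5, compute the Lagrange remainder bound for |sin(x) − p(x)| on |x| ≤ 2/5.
4/375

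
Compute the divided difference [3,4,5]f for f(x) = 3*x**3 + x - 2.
36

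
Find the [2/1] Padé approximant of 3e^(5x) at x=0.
(25*x**2/2 + 10*x + 3)/(1 - 5*x/3)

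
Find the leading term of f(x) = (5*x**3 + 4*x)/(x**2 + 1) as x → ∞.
5*x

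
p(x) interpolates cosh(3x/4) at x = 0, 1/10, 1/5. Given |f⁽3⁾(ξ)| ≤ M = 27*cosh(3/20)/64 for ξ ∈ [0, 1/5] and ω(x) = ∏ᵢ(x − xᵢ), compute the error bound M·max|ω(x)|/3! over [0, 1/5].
sqrt(3)*cosh(3/20)/64000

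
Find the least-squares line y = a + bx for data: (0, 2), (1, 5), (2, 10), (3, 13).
a = 9/5, b = 19/5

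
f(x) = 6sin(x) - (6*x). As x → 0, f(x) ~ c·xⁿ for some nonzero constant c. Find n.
3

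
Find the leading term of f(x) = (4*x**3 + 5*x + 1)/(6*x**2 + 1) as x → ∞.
2*x/3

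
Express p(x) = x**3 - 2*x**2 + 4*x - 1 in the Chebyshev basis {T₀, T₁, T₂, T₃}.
(-2)T₀ + (19/4)T₁ - T₂ + (1/4)T₃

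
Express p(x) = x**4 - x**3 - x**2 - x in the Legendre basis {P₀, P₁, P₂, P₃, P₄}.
(-2/15)P₀ + (-8/5)P₁ + (-2/21)P₂ + (-2/5)P₃ + (8/35)P₄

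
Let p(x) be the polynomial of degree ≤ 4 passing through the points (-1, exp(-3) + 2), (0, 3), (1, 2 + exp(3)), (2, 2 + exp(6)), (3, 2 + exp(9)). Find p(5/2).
(-5 + (-70*exp(3) + 284 + 140*exp(6) + 35*exp(9))*exp(3))*exp(-3)/128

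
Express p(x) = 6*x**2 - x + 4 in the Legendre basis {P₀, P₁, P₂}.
(6)P₀ - P₁ + (4)P₂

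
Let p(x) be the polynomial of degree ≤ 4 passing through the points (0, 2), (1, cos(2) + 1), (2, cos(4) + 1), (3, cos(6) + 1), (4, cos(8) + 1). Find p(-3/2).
1485*cos(4)/64 - 385*cos(6)/32 + 315*cos(8)/128 - 693*cos(2)/32 + 1283/128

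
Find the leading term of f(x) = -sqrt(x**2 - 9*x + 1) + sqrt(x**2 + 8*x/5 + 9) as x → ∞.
53/10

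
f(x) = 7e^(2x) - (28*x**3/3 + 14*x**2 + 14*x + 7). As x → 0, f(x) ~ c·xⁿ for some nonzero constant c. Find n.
4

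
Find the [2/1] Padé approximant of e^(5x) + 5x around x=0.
(-25*x**2/6 + 25*x/3 + 1)/(1 - 5*x/3)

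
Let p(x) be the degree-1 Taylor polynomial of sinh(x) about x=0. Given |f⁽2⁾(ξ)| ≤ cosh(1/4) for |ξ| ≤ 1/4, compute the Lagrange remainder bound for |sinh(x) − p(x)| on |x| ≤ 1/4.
cosh(1/4)/32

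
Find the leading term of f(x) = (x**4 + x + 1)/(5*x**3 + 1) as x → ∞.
x/5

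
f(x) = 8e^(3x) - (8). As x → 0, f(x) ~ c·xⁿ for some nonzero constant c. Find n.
1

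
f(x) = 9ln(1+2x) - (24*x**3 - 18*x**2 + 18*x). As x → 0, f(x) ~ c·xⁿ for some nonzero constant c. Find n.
4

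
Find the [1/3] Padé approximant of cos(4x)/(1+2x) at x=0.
(1 - 10*x/3)/(-32*x**3/3 + 4*x**2/3 - 4*x/3 + 1)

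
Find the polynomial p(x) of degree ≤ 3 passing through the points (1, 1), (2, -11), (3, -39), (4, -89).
-x**3 - 2*x**2 + x + 3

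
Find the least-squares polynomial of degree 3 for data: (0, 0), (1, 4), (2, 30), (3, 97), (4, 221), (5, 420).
1/18 + (-1387/756)x + (337/126)x² + (313/108)x³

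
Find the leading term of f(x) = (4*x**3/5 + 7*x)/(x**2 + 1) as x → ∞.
4*x/5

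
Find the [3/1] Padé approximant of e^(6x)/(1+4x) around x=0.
(171*x**3 + 45*x**2 + 39*x/2 + 1)/(35*x/2 + 1)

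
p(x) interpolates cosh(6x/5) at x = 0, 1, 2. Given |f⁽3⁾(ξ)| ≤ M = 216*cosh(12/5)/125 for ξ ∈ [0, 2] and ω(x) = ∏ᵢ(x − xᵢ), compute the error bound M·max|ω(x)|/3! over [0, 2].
8*sqrt(3)*cosh(12/5)/125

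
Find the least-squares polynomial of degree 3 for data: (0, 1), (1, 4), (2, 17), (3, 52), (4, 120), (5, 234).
41/42 + (517/252)x + (-20/21)x² + (71/36)x³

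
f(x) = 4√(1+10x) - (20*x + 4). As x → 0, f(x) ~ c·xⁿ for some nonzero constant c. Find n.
2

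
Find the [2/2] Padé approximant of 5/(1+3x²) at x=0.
5/(3*x**2 + 1)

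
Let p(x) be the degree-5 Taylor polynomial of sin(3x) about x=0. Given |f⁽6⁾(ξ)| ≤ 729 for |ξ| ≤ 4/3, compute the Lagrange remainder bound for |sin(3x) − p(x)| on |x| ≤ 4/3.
256/45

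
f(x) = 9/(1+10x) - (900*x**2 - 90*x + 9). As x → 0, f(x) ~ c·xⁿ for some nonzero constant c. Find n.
3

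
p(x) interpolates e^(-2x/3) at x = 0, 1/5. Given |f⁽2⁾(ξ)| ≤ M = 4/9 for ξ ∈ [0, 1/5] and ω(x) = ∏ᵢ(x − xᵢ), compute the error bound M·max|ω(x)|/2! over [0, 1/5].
1/450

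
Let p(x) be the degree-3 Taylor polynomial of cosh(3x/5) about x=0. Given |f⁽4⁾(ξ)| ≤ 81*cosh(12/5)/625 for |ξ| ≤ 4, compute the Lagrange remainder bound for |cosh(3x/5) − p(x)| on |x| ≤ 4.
864*cosh(12/5)/625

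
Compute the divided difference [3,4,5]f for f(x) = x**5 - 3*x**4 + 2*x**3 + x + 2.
393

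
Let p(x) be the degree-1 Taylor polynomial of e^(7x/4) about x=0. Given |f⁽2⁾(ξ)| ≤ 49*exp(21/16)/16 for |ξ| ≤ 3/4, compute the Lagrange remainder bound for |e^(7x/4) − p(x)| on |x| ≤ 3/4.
441*exp(21/16)/512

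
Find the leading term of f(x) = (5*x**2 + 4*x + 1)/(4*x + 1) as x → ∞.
5*x/4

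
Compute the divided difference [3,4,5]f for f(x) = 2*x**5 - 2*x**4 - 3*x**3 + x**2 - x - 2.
1091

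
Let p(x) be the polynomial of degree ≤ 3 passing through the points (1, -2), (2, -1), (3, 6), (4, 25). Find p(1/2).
-17/8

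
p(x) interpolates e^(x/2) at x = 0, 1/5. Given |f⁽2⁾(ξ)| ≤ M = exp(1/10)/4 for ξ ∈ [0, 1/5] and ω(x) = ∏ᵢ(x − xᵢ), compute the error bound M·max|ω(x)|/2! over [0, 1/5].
exp(1/10)/800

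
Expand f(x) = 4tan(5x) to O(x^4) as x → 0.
20*x + 500*x**3/3 + O(x**4)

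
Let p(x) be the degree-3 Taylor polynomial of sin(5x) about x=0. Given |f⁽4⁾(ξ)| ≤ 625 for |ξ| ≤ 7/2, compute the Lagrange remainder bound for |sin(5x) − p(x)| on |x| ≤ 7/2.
1500625/384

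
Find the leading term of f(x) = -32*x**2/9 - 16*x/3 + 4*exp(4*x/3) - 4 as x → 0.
128*x**3/81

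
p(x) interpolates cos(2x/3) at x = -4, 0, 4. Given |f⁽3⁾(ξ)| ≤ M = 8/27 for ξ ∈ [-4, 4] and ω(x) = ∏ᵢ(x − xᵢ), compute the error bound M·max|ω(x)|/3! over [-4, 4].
512*sqrt(3)/729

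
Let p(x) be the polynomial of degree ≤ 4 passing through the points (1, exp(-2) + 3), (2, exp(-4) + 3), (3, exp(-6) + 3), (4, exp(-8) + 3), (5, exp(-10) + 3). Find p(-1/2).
(-2772*exp(6) - 1540*exp(2) + 315 + 2970*exp(4) + 1155*exp(8) + 384*exp(10))*exp(-10)/128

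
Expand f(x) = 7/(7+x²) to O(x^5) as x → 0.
1 - x**2/7 + x**4/49 + O(x**5)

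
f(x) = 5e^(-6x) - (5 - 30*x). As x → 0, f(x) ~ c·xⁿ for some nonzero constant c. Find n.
2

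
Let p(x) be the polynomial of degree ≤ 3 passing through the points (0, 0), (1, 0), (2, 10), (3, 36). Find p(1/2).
-7/8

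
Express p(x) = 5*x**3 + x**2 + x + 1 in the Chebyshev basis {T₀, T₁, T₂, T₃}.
(3/2)T₀ + (19/4)T₁ + (1/2)T₂ + (5/4)T₃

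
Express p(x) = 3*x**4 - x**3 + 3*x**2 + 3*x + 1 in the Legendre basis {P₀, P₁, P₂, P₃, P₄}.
(13/5)P₀ + (12/5)P₁ + (26/7)P₂ + (-2/5)P₃ + (24/35)P₄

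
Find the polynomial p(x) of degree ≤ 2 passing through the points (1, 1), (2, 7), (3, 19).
3*x**2 - 3*x + 1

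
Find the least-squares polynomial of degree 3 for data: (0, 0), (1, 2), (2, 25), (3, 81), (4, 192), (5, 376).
-17/63 + (52/189)x + (-13/126)x² + (163/54)x³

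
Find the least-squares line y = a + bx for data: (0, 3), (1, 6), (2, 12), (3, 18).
a = 21/10, b = 51/10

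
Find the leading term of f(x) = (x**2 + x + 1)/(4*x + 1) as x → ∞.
x/4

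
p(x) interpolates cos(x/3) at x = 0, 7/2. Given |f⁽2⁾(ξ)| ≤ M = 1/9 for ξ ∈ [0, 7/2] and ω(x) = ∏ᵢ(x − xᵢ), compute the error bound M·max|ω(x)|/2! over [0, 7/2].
49/288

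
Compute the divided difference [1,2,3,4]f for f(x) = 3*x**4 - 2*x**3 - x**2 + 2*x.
28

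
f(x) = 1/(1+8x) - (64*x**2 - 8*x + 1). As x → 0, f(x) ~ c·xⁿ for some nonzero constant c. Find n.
3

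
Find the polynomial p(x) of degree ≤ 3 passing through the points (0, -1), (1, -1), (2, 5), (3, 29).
2*x**3 - 3*x**2 + x - 1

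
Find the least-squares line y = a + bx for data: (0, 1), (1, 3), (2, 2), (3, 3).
a = 3/2, b = 1/2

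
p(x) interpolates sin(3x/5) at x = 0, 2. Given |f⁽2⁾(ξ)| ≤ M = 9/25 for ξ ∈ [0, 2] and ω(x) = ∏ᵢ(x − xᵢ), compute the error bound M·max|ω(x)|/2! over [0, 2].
9/50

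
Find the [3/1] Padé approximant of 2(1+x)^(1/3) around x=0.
(-2*x**3/81 + 2*x**2/9 + 2*x + 2)/(2*x/3 + 1)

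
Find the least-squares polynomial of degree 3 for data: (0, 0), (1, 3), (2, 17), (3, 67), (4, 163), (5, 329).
19/126 + (995/756)x + (-136/63)x² + (325/108)x³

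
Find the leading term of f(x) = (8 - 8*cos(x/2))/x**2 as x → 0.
1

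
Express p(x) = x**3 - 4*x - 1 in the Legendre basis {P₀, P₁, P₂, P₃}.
-P₀ + (-17/5)P₁ + (2/5)P₃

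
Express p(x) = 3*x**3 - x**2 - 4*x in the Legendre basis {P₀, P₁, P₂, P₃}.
(-1/3)P₀ + (-11/5)P₁ + (-2/3)P₂ + (6/5)P₃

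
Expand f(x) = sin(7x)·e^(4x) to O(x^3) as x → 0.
7*x + 28*x**2 + O(x**3)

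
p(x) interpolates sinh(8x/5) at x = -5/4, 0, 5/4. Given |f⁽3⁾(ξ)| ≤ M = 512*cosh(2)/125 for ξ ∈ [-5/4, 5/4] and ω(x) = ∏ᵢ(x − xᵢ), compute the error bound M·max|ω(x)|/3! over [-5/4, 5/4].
8*sqrt(3)*cosh(2)/27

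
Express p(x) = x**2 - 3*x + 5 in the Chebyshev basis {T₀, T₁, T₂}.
(11/2)T₀ + (-3)T₁ + (1/2)T₂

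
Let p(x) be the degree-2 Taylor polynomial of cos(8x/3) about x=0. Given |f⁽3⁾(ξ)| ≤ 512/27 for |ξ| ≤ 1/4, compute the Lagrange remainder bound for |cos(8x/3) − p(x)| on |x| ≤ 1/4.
4/81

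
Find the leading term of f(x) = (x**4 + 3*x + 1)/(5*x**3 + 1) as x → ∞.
x/5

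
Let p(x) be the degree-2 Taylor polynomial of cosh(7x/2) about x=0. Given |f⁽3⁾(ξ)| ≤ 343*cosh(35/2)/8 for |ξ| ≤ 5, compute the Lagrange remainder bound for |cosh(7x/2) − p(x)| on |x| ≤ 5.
42875*cosh(35/2)/48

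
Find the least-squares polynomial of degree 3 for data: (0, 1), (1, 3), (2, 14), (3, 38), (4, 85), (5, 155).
68/63 + (-22/27)x + (107/63)x² + (25/27)x³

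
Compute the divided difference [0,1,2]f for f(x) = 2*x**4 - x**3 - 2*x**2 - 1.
9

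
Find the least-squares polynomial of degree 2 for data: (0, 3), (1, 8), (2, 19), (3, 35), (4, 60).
113/35 + (87/70)x + (45/14)x²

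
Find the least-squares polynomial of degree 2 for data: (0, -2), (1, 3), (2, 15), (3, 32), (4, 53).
-81/35 + (233/70)x + (37/14)x²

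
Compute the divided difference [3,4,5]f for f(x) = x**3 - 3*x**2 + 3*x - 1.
9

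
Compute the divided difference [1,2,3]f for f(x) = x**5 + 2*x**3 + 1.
102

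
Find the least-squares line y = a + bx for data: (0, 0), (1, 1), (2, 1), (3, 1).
a = 3/10, b = 3/10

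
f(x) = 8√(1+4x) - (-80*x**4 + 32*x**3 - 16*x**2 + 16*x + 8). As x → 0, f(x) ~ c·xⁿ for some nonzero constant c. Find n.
5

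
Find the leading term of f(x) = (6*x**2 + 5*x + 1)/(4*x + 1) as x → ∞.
3*x/2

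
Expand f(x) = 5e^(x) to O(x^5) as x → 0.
5 + 5*x + 5*x**2/2 + 5*x**3/6 + 5*x**4/24 + O(x**5)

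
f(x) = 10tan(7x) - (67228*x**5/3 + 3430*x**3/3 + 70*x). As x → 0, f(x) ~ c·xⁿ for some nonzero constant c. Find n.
7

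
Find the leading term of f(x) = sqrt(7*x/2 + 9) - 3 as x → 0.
7*x/12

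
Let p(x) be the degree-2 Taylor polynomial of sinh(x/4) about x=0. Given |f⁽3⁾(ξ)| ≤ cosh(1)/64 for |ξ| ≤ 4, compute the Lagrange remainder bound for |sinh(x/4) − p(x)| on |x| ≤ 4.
cosh(1)/6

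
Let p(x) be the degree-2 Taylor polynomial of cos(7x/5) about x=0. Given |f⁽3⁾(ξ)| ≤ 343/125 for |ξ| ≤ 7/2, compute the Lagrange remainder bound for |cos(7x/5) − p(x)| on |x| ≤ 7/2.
117649/6000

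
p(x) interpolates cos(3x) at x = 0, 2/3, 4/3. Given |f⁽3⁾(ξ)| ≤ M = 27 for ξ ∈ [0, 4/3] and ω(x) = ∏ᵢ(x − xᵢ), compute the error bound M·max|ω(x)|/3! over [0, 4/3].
8*sqrt(3)/27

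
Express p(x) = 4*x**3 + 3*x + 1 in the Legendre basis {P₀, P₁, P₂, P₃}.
P₀ + (27/5)P₁ + (8/5)P₃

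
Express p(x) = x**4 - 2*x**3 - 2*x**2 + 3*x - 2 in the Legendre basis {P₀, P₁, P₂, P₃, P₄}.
(-37/15)P₀ + (9/5)P₁ + (-16/21)P₂ + (-4/5)P₃ + (8/35)P₄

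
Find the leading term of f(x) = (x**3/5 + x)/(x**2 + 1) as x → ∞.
x/5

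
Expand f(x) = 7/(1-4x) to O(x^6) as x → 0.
7 + 28*x + 112*x**2 + 448*x**3 + 1792*x**4 + 7168*x**5 + O(x**6)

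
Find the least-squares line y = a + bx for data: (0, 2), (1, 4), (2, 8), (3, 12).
a = 7/5, b = 17/5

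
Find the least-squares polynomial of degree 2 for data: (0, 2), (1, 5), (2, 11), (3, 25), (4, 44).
81/35 + (-36/35)x + (20/7)x²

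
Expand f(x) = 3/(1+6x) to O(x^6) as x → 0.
3 - 18*x + 108*x**2 - 648*x**3 + 3888*x**4 - 23328*x**5 + O(x**6)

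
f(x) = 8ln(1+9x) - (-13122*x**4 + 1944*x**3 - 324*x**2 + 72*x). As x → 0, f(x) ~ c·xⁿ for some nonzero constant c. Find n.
5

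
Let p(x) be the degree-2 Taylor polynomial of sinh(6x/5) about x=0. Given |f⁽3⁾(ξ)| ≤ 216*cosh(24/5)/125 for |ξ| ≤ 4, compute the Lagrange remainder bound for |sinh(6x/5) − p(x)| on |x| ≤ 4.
2304*cosh(24/5)/125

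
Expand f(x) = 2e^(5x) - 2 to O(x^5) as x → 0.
10*x + 25*x**2 + 125*x**3/3 + 625*x**4/12 + O(x**5)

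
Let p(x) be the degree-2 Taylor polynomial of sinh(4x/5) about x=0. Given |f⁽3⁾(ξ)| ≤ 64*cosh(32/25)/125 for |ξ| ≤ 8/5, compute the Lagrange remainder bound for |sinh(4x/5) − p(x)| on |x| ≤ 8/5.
16384*cosh(32/25)/46875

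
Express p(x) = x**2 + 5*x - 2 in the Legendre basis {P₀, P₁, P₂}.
(-5/3)P₀ + (5)P₁ + (2/3)P₂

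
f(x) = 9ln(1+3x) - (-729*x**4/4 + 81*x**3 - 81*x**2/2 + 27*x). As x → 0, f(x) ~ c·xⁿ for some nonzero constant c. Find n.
5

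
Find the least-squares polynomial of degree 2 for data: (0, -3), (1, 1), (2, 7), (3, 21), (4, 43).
-81/35 + (-48/35)x + (22/7)x²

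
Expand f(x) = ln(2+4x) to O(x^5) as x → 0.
log(2) + 2*x - 2*x**2 + 8*x**3/3 - 4*x**4 + O(x**5)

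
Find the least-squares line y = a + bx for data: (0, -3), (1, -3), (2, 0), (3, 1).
a = -7/2, b = 3/2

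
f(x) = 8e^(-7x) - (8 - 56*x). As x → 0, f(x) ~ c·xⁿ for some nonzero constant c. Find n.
2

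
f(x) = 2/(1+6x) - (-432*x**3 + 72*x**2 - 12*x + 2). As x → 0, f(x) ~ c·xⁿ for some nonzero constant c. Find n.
4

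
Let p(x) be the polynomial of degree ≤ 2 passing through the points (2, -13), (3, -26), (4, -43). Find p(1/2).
-1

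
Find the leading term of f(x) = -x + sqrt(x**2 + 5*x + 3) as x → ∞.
5/2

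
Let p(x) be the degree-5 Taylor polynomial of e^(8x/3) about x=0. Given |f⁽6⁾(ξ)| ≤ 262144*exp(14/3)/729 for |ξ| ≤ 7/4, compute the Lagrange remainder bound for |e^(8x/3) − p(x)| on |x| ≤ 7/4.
470596*exp(14/3)/32805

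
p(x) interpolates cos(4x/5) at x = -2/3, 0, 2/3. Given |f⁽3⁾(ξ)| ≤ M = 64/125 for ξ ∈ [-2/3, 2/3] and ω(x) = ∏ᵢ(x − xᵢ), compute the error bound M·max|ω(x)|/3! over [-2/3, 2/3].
512*sqrt(3)/91125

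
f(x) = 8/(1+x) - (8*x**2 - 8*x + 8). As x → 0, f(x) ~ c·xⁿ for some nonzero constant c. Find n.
3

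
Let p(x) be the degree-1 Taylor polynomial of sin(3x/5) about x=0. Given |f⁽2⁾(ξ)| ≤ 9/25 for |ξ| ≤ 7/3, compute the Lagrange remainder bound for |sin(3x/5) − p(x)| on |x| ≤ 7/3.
49/50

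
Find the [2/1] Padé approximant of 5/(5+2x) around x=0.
1/(2*x/5 + 1)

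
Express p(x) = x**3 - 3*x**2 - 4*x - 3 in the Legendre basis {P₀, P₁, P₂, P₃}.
(-4)P₀ + (-17/5)P₁ + (-2)P₂ + (2/5)P₃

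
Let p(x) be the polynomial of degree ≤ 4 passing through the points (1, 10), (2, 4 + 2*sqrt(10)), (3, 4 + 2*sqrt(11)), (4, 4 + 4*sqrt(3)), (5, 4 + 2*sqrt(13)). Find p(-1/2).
-693*sqrt(10)/16 - 385*sqrt(3)/8 + 315*sqrt(13)/64 + 3721/64 + 1485*sqrt(11)/32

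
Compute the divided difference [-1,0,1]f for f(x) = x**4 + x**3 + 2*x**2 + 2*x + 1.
3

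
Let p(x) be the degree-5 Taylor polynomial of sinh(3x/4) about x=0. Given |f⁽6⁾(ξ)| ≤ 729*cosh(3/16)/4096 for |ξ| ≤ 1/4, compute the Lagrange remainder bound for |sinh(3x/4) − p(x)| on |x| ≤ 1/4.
81*cosh(3/16)/1342177280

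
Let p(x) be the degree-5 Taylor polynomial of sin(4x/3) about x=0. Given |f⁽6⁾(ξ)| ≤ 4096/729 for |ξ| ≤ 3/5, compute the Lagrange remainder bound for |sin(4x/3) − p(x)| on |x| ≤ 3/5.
256/703125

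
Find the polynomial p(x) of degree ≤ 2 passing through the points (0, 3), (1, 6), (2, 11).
x**2 + 2*x + 3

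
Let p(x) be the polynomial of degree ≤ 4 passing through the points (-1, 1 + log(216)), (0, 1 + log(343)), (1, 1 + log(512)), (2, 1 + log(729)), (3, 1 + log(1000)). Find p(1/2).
1 + log(448*2**(9/32)*3**(121/128)*5**(9/128)*7**(13/32)/9)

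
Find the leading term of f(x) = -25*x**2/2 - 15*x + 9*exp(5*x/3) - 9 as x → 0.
125*x**3/18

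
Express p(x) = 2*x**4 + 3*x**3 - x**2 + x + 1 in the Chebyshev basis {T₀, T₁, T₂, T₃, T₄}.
(5/4)T₀ + (13/4)T₁ + (1/2)T₂ + (3/4)T₃ + (1/4)T₄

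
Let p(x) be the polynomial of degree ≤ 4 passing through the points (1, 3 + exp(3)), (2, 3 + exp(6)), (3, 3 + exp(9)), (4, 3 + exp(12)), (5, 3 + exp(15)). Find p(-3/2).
-1365*exp(12)/32 - 2145*exp(6)/32 + 3 + 3003*exp(3)/128 + 5005*exp(9)/64 + 1155*exp(15)/128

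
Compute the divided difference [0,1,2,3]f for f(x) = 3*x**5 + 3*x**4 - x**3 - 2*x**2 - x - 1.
92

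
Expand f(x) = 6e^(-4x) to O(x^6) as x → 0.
6 - 24*x + 48*x**2 - 64*x**3 + 64*x**4 - 256*x**5/5 + O(x**6)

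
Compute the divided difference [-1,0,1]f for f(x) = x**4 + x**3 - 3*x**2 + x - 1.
-2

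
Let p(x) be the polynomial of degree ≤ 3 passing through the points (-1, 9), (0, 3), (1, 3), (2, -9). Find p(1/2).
27/8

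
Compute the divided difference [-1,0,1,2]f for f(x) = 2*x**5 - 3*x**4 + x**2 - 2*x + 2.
4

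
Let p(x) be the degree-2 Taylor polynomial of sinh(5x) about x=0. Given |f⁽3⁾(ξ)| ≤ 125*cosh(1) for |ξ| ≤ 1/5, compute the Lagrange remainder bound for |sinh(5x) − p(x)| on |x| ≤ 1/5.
cosh(1)/6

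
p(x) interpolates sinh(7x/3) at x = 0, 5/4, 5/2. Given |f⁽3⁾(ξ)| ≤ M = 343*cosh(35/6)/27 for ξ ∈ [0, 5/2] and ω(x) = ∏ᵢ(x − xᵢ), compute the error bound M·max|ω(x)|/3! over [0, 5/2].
42875*sqrt(3)*cosh(35/6)/46656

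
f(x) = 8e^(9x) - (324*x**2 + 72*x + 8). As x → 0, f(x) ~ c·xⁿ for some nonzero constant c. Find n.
3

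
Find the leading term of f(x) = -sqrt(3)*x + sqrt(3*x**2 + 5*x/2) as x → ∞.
5*sqrt(3)/12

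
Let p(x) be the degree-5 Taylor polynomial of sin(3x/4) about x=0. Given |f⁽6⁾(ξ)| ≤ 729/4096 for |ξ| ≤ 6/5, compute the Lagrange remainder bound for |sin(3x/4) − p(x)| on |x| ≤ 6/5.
59049/80000000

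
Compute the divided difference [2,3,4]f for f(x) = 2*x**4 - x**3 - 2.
101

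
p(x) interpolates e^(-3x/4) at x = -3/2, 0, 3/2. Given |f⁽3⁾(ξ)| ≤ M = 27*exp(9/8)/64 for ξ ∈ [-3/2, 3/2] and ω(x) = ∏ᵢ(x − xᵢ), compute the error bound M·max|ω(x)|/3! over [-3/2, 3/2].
27*sqrt(3)*exp(9/8)/512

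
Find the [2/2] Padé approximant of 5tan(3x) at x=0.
15*x/(1 - 3*x**2)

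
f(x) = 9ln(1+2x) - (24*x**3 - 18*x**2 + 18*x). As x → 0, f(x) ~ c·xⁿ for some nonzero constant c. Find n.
4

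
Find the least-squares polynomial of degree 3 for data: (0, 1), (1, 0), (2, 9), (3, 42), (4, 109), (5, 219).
25/21 + (-517/126)x + (43/84)x² + (65/36)x³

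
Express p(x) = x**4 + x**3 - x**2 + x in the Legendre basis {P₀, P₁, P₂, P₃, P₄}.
(-2/15)P₀ + (8/5)P₁ + (-2/21)P₂ + (2/5)P₃ + (8/35)P₄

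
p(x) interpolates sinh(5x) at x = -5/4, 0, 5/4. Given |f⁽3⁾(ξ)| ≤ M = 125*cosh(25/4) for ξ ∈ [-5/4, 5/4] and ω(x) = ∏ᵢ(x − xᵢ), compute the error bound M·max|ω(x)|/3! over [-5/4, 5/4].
15625*sqrt(3)*cosh(25/4)/1728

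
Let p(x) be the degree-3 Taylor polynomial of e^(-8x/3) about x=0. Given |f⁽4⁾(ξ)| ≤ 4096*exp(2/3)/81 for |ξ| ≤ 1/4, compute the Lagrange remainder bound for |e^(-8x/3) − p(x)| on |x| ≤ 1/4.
2*exp(2/3)/243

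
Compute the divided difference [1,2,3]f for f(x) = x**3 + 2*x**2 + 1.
8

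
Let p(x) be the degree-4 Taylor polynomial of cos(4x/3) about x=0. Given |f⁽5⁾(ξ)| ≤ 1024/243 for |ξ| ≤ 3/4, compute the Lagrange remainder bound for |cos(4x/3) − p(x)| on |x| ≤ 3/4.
1/120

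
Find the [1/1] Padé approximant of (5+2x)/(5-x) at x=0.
(2*x/5 + 1)/(1 - x/5)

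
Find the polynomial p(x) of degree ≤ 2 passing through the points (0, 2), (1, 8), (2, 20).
3*x**2 + 3*x + 2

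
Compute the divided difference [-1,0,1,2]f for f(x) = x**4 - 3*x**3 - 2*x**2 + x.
-1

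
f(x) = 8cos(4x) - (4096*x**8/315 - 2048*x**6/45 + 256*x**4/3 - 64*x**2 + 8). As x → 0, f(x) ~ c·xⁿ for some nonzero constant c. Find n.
10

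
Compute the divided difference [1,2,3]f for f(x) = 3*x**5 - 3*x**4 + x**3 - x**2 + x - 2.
200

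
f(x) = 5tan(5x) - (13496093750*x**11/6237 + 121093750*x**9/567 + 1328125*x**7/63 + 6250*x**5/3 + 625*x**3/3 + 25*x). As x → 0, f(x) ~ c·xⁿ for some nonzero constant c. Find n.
13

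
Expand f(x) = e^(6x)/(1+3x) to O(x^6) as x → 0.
1 + 3*x + 9*x**2 + 9*x**3 + 27*x**4 - 81*x**5/5 + O(x**6)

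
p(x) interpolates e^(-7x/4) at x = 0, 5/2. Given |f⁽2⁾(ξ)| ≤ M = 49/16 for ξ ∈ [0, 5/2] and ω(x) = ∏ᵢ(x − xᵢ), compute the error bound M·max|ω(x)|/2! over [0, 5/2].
1225/512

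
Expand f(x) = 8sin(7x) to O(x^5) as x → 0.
56*x - 1372*x**3/3 + O(x**5)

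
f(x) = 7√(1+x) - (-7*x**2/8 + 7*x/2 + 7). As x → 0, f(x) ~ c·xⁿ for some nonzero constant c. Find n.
3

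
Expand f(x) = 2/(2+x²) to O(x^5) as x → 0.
1 - x**2/2 + x**4/4 + O(x**5)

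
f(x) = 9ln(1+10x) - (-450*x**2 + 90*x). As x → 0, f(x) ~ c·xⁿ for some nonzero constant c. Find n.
3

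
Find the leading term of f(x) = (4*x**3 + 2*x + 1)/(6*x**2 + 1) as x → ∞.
2*x/3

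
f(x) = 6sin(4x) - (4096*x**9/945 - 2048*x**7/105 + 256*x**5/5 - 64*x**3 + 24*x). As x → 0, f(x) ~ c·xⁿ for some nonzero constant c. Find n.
11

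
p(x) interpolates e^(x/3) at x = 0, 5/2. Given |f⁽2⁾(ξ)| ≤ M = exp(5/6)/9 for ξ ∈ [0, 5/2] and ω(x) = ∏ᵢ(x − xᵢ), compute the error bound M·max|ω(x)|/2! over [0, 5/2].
25*exp(5/6)/288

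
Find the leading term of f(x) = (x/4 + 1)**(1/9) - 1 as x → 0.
x/36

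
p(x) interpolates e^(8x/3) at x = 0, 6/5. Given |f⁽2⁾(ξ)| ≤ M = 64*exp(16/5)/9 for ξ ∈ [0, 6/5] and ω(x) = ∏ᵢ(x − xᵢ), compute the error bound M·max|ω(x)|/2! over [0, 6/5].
32*exp(16/5)/25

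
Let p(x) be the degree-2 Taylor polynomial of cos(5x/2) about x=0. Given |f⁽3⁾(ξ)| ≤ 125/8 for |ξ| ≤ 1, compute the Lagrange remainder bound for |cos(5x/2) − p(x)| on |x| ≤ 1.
125/48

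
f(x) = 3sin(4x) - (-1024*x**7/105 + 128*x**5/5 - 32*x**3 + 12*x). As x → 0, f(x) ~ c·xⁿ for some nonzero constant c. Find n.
9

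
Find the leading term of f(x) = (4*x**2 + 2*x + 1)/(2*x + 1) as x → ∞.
2*x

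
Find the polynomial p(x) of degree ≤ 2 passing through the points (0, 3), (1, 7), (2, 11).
4*x + 3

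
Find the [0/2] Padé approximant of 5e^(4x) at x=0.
5/(8*x**2 - 4*x + 1)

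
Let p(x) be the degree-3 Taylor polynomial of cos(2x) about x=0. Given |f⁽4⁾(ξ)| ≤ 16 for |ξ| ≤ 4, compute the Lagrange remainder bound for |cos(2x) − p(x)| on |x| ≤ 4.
512/3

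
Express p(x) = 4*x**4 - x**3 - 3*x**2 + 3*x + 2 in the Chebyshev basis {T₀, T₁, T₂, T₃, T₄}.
(2)T₀ + (9/4)T₁ + (1/2)T₂ + (-1/4)T₃ + (1/2)T₄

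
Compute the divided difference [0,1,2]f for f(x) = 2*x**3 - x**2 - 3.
5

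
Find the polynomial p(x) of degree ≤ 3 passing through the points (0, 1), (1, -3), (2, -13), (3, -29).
-3*x**2 - x + 1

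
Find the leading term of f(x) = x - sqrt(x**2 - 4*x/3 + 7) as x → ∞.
2/3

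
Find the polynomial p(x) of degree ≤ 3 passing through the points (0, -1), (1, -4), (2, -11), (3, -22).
-2*x**2 - x - 1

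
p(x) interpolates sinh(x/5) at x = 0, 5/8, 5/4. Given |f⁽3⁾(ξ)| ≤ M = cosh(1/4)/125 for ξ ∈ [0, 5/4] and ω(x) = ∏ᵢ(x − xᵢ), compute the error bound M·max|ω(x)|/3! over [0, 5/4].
sqrt(3)*cosh(1/4)/13824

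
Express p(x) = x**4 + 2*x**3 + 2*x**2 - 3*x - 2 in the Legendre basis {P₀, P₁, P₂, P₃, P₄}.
(-17/15)P₀ + (-9/5)P₁ + (40/21)P₂ + (4/5)P₃ + (8/35)P₄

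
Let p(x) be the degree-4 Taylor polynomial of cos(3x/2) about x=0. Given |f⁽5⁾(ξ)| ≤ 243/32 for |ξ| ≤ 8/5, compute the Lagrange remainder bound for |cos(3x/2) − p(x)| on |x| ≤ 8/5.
10368/15625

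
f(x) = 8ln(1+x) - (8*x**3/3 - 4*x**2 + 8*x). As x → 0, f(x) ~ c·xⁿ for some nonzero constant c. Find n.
4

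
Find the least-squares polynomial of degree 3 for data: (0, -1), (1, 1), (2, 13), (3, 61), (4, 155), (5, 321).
-55/63 + (227/189)x + (-28/9)x² + (85/27)x³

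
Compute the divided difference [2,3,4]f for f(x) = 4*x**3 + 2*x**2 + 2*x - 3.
38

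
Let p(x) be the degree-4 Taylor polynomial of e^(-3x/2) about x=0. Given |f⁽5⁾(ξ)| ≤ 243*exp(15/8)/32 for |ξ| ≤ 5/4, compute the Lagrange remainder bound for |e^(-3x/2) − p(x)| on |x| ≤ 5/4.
50625*exp(15/8)/262144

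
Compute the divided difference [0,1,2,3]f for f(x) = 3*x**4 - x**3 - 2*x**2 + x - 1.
17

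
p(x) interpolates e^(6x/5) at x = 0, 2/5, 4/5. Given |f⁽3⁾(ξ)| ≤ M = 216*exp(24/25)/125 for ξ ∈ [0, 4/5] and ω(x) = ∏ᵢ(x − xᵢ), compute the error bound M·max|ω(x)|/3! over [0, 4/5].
64*sqrt(3)*exp(24/25)/15625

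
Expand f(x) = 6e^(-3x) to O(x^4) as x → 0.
6 - 18*x + 27*x**2 - 27*x**3 + O(x**4)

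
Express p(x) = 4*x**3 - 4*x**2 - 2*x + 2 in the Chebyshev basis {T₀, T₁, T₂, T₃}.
T₁ + (-2)T₂ + T₃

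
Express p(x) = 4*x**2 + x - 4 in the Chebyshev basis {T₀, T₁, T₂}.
(-2)T₀ + T₁ + (2)T₂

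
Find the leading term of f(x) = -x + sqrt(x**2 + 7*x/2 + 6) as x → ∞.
7/4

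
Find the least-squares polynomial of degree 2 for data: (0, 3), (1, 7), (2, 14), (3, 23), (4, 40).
17/5 + x + (2)x²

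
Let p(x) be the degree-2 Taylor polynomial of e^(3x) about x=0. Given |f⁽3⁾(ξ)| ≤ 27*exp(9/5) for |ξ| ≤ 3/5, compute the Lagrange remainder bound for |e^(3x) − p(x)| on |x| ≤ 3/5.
243*exp(9/5)/250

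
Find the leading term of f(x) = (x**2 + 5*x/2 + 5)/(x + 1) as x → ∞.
x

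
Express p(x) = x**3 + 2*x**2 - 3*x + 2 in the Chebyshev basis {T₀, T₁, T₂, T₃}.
(3)T₀ + (-9/4)T₁ + T₂ + (1/4)T₃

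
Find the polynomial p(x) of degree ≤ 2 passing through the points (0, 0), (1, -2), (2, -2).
x**2 - 3*x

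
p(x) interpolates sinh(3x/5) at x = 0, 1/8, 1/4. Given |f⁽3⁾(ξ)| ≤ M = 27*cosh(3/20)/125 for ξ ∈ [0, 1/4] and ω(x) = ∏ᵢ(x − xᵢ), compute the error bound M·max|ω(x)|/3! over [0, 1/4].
sqrt(3)*cosh(3/20)/64000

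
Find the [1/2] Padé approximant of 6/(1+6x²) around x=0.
6/(6*x**2 + 1)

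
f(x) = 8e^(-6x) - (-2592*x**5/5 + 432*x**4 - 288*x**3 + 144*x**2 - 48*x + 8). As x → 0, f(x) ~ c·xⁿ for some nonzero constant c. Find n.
6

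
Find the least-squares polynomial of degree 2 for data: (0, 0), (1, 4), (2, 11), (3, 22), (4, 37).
4/35 + (62/35)x + (13/7)x²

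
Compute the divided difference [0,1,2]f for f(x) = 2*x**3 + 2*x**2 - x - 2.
8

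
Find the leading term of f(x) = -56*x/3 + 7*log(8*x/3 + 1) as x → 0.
-224*x**2/9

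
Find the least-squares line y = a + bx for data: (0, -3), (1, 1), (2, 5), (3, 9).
a = -3, b = 4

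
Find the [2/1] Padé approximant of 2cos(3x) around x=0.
2 - 9*x**2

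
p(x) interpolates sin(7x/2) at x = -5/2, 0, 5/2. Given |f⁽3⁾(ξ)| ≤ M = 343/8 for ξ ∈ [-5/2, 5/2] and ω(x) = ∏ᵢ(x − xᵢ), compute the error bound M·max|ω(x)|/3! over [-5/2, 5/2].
42875*sqrt(3)/1728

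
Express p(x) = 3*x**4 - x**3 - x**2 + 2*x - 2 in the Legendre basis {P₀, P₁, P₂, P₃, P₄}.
(-26/15)P₀ + (7/5)P₁ + (22/21)P₂ + (-2/5)P₃ + (24/35)P₄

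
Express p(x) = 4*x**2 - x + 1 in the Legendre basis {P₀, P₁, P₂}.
(7/3)P₀ - P₁ + (8/3)P₂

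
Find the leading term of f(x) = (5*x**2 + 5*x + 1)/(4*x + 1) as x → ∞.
5*x/4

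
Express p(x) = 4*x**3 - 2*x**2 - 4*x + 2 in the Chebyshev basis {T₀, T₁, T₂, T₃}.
T₀ - T₁ - T₂ + T₃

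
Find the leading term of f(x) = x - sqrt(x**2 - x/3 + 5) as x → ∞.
1/6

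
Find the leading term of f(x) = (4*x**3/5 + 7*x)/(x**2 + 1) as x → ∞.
4*x/5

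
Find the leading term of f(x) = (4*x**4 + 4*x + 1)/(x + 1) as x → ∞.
4*x**3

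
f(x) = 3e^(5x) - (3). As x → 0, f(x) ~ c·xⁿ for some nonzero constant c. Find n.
1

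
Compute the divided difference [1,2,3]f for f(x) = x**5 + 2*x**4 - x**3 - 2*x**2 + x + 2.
132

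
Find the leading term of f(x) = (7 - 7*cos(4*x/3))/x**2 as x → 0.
56/9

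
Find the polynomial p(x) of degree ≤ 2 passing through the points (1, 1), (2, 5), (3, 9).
4*x - 3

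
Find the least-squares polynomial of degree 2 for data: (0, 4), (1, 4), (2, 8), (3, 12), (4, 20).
136/35 + (-4/7)x + (8/7)x²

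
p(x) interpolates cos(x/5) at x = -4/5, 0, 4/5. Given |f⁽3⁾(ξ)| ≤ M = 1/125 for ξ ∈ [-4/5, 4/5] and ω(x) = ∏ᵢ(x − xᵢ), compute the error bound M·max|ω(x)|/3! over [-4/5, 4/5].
64*sqrt(3)/421875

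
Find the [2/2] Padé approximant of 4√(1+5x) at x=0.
(125*x**2/4 + 25*x + 4)/(25*x**2/16 + 15*x/4 + 1)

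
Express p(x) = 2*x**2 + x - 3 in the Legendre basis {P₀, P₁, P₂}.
(-7/3)P₀ + P₁ + (4/3)P₂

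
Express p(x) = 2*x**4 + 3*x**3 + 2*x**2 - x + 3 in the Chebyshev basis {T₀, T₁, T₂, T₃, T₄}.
(19/4)T₀ + (5/4)T₁ + (2)T₂ + (3/4)T₃ + (1/4)T₄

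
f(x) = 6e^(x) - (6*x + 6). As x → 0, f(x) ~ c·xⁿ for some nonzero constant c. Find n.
2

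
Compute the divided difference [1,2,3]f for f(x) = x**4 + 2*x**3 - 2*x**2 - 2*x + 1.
35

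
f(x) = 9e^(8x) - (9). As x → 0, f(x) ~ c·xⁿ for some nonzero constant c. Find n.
1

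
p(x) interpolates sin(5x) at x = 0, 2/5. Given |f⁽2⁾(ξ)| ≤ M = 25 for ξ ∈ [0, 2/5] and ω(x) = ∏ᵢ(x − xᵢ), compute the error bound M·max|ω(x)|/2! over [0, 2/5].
1/2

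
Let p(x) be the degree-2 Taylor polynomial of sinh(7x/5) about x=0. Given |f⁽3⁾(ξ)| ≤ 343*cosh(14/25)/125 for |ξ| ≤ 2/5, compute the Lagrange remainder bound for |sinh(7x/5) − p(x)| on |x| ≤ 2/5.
1372*cosh(14/25)/46875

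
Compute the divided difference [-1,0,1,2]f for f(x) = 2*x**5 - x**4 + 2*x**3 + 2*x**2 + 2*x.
10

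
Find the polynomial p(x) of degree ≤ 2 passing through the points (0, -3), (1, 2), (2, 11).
2*x**2 + 3*x - 3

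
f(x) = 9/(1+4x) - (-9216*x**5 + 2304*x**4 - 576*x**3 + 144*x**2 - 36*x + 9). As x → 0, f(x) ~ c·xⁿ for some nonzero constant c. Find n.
6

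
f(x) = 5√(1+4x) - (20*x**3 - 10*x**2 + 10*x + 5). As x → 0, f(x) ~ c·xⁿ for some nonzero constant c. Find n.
4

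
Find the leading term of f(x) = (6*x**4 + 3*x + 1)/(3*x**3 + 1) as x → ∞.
2*x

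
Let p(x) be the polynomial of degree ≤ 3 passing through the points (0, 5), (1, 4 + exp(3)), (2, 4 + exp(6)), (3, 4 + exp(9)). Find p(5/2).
-5*exp(3)/16 + 65/16 + 15*exp(6)/16 + 5*exp(9)/16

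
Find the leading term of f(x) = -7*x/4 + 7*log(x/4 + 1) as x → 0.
-7*x**2/32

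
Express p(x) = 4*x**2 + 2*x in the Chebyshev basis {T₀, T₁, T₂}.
(2)T₀ + (2)T₁ + (2)T₂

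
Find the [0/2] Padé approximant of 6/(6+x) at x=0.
1/(x/6 + 1)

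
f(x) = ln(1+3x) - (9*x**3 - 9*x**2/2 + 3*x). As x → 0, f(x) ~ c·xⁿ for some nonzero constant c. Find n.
4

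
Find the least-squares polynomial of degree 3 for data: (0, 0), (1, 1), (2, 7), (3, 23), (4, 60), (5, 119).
5/63 + (14/27)x + (-101/126)x² + (59/54)x³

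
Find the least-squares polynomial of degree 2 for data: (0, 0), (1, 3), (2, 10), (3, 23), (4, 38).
-4/35 + (36/35)x + (15/7)x²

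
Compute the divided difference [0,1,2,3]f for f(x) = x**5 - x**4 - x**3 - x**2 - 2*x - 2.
18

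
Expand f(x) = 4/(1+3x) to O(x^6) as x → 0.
4 - 12*x + 36*x**2 - 108*x**3 + 324*x**4 - 972*x**5 + O(x**6)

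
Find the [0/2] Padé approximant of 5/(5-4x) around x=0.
1/(1 - 4*x/5)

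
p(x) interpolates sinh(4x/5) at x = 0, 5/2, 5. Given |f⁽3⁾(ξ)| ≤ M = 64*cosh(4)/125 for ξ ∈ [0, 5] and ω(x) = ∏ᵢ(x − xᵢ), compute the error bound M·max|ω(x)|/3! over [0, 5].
8*sqrt(3)*cosh(4)/27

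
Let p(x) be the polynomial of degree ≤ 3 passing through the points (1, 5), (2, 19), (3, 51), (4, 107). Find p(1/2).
23/8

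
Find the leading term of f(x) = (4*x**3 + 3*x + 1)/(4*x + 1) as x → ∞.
x**2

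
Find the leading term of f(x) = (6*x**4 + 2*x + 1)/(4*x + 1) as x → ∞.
3*x**3/2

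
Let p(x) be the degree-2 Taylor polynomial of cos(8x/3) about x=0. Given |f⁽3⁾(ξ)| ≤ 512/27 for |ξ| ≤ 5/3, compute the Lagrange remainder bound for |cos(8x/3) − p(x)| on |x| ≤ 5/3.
32000/2187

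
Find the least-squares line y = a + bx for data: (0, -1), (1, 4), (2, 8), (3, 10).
a = -3/10, b = 37/10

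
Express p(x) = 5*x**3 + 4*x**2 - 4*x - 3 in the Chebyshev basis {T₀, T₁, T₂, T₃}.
-T₀ + (-1/4)T₁ + (2)T₂ + (5/4)T₃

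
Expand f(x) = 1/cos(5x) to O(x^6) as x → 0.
1 + 25*x**2/2 + 3125*x**4/24 + O(x**6)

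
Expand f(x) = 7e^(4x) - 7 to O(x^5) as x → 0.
28*x + 56*x**2 + 224*x**3/3 + 224*x**4/3 + O(x**5)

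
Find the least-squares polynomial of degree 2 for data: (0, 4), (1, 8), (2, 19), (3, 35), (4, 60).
144/35 + (33/70)x + (47/14)x²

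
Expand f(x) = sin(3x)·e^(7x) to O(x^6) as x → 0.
3*x + 21*x**2 + 69*x**3 + 140*x**4 + 1919*x**5/10 + O(x**6)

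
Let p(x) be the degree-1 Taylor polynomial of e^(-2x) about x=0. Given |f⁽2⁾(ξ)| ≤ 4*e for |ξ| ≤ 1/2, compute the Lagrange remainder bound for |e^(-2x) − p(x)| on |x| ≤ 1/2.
e/2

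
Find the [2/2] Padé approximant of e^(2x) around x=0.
(x**2/3 + x + 1)/(x**2/3 - x + 1)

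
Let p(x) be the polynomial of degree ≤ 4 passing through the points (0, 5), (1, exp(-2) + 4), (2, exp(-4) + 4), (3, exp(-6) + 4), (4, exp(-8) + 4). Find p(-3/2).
(-2772*exp(6) - 1540*exp(2) + 315 + 2970*exp(4) + 1667*exp(8))*exp(-8)/128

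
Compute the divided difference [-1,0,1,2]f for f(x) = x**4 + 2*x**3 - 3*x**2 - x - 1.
4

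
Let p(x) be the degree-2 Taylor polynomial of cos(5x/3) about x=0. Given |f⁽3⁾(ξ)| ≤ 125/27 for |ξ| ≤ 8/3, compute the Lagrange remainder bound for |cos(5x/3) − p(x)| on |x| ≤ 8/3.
32000/2187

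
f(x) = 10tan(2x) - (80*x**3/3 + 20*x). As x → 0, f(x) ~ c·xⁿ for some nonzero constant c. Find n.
5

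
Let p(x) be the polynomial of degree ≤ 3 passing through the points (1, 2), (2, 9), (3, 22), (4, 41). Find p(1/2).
3/4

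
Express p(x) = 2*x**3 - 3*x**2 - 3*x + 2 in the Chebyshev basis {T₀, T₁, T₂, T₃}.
(1/2)T₀ + (-3/2)T₁ + (-3/2)T₂ + (1/2)T₃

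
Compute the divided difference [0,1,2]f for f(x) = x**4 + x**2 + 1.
8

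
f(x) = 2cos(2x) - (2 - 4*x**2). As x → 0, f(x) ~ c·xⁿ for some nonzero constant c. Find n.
4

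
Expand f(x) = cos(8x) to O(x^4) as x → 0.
1 - 32*x**2 + O(x**4)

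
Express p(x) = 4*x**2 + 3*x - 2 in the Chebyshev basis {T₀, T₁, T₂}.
(3)T₁ + (2)T₂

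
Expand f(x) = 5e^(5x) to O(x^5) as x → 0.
5 + 25*x + 125*x**2/2 + 625*x**3/6 + 3125*x**4/24 + O(x**5)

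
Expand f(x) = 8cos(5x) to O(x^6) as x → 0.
8 - 100*x**2 + 625*x**4/3 + O(x**6)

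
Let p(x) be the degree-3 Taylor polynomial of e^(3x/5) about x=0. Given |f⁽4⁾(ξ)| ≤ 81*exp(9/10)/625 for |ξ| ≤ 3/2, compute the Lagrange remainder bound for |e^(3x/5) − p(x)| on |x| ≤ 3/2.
2187*exp(9/10)/80000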